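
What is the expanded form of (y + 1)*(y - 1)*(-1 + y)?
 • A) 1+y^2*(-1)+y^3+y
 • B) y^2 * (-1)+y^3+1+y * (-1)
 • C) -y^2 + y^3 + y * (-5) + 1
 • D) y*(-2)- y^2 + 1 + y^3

Expanding (y + 1)*(y - 1)*(-1 + y):
= y^2 * (-1)+y^3+1+y * (-1)
B) y^2 * (-1)+y^3+1+y * (-1)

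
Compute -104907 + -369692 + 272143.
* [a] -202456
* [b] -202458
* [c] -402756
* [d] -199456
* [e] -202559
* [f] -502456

First: -104907 + -369692 = -474599
Then: -474599 + 272143 = -202456
a) -202456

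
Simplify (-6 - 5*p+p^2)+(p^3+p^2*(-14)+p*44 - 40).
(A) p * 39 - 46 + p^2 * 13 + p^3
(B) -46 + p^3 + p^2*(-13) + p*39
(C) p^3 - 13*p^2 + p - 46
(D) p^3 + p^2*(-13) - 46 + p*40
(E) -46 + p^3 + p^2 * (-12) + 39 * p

Adding the polynomials and combining like terms:
(-6 - 5*p + p^2) + (p^3 + p^2*(-14) + p*44 - 40)
= -46 + p^3 + p^2*(-13) + p*39
B) -46 + p^3 + p^2*(-13) + p*39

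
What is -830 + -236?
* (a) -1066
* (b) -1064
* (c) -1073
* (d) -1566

-830 + -236 = -1066
a) -1066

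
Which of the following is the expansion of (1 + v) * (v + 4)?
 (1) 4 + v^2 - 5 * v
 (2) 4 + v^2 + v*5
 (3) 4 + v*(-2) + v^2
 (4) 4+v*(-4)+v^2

Expanding (1 + v) * (v + 4):
= 4 + v^2 + v*5
2) 4 + v^2 + v*5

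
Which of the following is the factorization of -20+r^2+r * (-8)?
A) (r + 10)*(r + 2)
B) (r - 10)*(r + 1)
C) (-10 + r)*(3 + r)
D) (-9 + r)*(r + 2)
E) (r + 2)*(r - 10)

We need to factor -20+r^2+r * (-8).
The factored form is (r + 2)*(r - 10).
E) (r + 2)*(r - 10)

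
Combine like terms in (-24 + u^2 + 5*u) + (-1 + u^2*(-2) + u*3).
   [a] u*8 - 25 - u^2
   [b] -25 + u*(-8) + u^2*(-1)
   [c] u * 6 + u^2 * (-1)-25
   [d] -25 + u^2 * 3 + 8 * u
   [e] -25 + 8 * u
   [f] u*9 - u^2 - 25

Adding the polynomials and combining like terms:
(-24 + u^2 + 5*u) + (-1 + u^2*(-2) + u*3)
= u*8 - 25 - u^2
a) u*8 - 25 - u^2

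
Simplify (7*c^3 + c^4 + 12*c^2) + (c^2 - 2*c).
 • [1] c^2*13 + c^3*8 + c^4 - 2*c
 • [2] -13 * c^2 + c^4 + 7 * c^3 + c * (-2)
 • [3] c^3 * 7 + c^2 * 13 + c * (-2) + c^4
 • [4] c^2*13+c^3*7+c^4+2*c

Adding the polynomials and combining like terms:
(7*c^3 + c^4 + 12*c^2) + (c^2 - 2*c)
= c^3 * 7 + c^2 * 13 + c * (-2) + c^4
3) c^3 * 7 + c^2 * 13 + c * (-2) + c^4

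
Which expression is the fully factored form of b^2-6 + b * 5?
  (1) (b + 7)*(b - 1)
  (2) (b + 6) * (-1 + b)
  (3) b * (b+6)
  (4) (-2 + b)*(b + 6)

We need to factor b^2-6 + b * 5.
The factored form is (b + 6) * (-1 + b).
2) (b + 6) * (-1 + b)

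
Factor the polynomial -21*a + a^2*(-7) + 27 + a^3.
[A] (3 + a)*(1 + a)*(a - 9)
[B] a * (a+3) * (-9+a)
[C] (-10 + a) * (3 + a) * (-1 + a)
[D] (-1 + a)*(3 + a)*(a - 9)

We need to factor -21*a + a^2*(-7) + 27 + a^3.
The factored form is (-1 + a)*(3 + a)*(a - 9).
D) (-1 + a)*(3 + a)*(a - 9)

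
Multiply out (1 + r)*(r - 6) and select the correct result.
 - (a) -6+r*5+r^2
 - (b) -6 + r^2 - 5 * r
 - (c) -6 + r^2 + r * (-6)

Expanding (1 + r)*(r - 6):
= -6 + r^2 - 5 * r
b) -6 + r^2 - 5 * r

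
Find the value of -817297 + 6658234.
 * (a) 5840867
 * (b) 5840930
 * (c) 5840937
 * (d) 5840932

-817297 + 6658234 = 5840937
c) 5840937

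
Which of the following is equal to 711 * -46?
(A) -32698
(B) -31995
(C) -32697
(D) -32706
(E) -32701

711 * -46 = -32706
D) -32706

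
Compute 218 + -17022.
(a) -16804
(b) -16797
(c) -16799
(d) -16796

218 + -17022 = -16804
a) -16804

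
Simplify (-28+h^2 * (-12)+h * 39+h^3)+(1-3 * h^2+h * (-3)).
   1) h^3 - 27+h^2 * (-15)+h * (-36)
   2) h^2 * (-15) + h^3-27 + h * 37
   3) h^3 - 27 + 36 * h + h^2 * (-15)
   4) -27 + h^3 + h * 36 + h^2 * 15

Adding the polynomials and combining like terms:
(-28 + h^2*(-12) + h*39 + h^3) + (1 - 3*h^2 + h*(-3))
= h^3 - 27 + 36 * h + h^2 * (-15)
3) h^3 - 27 + 36 * h + h^2 * (-15)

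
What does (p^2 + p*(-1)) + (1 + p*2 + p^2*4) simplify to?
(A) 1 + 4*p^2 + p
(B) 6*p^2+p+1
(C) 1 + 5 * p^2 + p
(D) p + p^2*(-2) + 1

Adding the polynomials and combining like terms:
(p^2 + p*(-1)) + (1 + p*2 + p^2*4)
= 1 + 5 * p^2 + p
C) 1 + 5 * p^2 + p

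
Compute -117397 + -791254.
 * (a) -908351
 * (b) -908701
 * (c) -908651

-117397 + -791254 = -908651
c) -908651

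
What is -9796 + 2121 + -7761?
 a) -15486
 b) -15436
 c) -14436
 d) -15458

First: -9796 + 2121 = -7675
Then: -7675 + -7761 = -15436
b) -15436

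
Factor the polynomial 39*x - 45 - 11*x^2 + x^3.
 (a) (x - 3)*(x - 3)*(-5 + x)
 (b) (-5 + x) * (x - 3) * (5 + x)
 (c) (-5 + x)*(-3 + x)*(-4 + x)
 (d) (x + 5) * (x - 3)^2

We need to factor 39*x - 45 - 11*x^2 + x^3.
The factored form is (x - 3)*(x - 3)*(-5 + x).
a) (x - 3)*(x - 3)*(-5 + x)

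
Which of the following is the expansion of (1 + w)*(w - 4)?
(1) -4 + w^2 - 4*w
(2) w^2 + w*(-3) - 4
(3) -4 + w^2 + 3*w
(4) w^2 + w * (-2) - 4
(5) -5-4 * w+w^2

Expanding (1 + w)*(w - 4):
= w^2 + w*(-3) - 4
2) w^2 + w*(-3) - 4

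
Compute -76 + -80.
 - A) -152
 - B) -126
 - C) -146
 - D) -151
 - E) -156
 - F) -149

-76 + -80 = -156
E) -156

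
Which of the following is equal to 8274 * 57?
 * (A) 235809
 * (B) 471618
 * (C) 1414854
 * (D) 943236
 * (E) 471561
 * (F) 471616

8274 * 57 = 471618
B) 471618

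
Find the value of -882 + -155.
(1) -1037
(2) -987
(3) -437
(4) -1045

-882 + -155 = -1037
1) -1037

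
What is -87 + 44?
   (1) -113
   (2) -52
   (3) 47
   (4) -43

-87 + 44 = -43
4) -43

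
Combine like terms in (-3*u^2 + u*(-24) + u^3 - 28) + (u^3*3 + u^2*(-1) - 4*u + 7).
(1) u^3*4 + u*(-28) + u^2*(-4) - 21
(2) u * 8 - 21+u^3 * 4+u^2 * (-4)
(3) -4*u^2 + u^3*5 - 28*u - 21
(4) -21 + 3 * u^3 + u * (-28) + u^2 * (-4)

Adding the polynomials and combining like terms:
(-3*u^2 + u*(-24) + u^3 - 28) + (u^3*3 + u^2*(-1) - 4*u + 7)
= u^3*4 + u*(-28) + u^2*(-4) - 21
1) u^3*4 + u*(-28) + u^2*(-4) - 21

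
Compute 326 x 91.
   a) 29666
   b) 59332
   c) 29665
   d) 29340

326 * 91 = 29666
a) 29666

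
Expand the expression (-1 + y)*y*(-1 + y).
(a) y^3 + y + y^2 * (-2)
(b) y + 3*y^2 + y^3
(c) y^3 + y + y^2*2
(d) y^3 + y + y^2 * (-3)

Expanding (-1 + y)*y*(-1 + y):
= y^3 + y + y^2 * (-2)
a) y^3 + y + y^2 * (-2)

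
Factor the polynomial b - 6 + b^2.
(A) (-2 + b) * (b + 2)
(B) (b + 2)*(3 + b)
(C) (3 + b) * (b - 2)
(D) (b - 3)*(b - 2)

We need to factor b - 6 + b^2.
The factored form is (3 + b) * (b - 2).
C) (3 + b) * (b - 2)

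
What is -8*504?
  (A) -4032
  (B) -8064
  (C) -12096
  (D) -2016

-8 * 504 = -4032
A) -4032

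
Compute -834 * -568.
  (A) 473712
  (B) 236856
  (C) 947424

-834 * -568 = 473712
A) 473712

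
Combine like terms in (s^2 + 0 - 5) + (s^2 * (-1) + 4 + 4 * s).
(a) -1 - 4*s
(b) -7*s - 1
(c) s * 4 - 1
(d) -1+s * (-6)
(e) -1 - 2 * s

Adding the polynomials and combining like terms:
(s^2 + 0 - 5) + (s^2*(-1) + 4 + 4*s)
= s * 4 - 1
c) s * 4 - 1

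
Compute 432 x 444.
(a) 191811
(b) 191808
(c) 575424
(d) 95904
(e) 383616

432 * 444 = 191808
b) 191808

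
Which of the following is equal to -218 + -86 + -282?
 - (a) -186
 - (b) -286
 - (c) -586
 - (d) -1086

First: -218 + -86 = -304
Then: -304 + -282 = -586
c) -586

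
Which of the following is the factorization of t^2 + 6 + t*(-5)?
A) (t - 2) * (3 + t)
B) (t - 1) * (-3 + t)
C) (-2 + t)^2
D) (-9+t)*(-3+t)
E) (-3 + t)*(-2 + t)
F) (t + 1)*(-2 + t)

We need to factor t^2 + 6 + t*(-5).
The factored form is (-3 + t)*(-2 + t).
E) (-3 + t)*(-2 + t)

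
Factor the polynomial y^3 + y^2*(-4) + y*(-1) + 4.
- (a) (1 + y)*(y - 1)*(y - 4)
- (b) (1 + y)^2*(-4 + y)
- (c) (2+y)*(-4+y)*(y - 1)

We need to factor y^3 + y^2*(-4) + y*(-1) + 4.
The factored form is (1 + y)*(y - 1)*(y - 4).
a) (1 + y)*(y - 1)*(y - 4)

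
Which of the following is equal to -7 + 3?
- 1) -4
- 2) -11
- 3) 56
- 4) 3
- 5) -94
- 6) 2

-7 + 3 = -4
1) -4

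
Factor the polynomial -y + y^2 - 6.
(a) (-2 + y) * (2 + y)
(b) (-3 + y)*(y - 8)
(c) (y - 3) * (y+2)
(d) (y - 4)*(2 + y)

We need to factor -y + y^2 - 6.
The factored form is (y - 3) * (y+2).
c) (y - 3) * (y+2)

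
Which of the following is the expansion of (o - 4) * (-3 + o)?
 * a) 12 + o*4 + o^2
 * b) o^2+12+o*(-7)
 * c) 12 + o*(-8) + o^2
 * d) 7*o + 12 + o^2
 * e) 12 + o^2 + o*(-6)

Expanding (o - 4) * (-3 + o):
= o^2+12+o*(-7)
b) o^2+12+o*(-7)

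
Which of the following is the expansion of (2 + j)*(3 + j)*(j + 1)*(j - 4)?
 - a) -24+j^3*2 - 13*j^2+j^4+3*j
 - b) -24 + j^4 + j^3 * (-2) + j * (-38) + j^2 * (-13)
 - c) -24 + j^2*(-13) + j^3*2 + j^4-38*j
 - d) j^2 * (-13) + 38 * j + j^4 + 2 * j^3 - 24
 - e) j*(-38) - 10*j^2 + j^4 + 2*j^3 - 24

Expanding (2 + j)*(3 + j)*(j + 1)*(j - 4):
= -24 + j^2*(-13) + j^3*2 + j^4-38*j
c) -24 + j^2*(-13) + j^3*2 + j^4-38*j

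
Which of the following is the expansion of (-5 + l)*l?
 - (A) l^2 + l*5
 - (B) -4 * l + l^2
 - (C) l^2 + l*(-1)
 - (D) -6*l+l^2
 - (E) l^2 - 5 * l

Expanding (-5 + l)*l:
= l^2 - 5 * l
E) l^2 - 5 * l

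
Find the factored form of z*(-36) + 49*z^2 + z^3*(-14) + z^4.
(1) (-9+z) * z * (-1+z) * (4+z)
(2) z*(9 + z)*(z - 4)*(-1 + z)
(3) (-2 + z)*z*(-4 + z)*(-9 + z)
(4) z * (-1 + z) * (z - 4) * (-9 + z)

We need to factor z*(-36) + 49*z^2 + z^3*(-14) + z^4.
The factored form is z * (-1 + z) * (z - 4) * (-9 + z).
4) z * (-1 + z) * (z - 4) * (-9 + z)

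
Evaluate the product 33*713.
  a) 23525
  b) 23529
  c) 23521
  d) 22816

33 * 713 = 23529
b) 23529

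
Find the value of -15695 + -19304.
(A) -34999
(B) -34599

-15695 + -19304 = -34999
A) -34999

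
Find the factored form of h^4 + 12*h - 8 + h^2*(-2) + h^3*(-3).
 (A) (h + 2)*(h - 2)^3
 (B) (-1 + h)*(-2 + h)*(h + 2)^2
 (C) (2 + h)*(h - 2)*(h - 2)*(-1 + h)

We need to factor h^4 + 12*h - 8 + h^2*(-2) + h^3*(-3).
The factored form is (2 + h)*(h - 2)*(h - 2)*(-1 + h).
C) (2 + h)*(h - 2)*(h - 2)*(-1 + h)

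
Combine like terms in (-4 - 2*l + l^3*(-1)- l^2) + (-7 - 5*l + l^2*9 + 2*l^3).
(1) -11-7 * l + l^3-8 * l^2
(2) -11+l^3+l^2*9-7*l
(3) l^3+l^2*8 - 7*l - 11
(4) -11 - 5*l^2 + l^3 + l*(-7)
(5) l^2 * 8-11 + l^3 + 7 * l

Adding the polynomials and combining like terms:
(-4 - 2*l + l^3*(-1) - l^2) + (-7 - 5*l + l^2*9 + 2*l^3)
= l^3+l^2*8 - 7*l - 11
3) l^3+l^2*8 - 7*l - 11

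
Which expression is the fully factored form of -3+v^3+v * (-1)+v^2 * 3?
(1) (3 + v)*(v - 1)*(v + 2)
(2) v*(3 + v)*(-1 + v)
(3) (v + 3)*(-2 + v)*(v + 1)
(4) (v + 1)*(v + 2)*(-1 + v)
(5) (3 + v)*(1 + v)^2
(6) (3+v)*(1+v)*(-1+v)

We need to factor -3+v^3+v * (-1)+v^2 * 3.
The factored form is (3+v)*(1+v)*(-1+v).
6) (3+v)*(1+v)*(-1+v)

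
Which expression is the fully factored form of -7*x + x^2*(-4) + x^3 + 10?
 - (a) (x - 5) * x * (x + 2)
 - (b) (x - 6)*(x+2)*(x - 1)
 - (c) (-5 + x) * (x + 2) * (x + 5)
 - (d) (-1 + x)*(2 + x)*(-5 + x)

We need to factor -7*x + x^2*(-4) + x^3 + 10.
The factored form is (-1 + x)*(2 + x)*(-5 + x).
d) (-1 + x)*(2 + x)*(-5 + x)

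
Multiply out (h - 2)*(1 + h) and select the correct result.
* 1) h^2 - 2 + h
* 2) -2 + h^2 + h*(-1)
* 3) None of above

Expanding (h - 2)*(1 + h):
= -2 + h^2 + h*(-1)
2) -2 + h^2 + h*(-1)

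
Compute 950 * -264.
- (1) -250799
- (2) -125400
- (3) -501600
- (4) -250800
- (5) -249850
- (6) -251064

950 * -264 = -250800
4) -250800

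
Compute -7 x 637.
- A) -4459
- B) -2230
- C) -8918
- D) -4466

-7 * 637 = -4459
A) -4459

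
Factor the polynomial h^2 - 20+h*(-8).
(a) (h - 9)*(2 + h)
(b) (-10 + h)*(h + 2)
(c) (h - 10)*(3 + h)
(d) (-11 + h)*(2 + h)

We need to factor h^2 - 20+h*(-8).
The factored form is (-10 + h)*(h + 2).
b) (-10 + h)*(h + 2)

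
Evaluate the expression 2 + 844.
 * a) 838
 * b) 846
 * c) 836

2 + 844 = 846
b) 846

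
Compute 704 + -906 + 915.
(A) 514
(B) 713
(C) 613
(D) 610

First: 704 + -906 = -202
Then: -202 + 915 = 713
B) 713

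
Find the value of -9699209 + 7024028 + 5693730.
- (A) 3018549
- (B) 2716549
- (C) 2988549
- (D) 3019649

First: -9699209 + 7024028 = -2675181
Then: -2675181 + 5693730 = 3018549
A) 3018549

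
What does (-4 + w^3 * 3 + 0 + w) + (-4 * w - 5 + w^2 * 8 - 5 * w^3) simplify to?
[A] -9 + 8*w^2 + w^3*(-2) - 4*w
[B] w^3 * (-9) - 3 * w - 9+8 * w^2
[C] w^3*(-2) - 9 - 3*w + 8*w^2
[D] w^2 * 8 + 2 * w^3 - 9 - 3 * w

Adding the polynomials and combining like terms:
(-4 + w^3*3 + 0 + w) + (-4*w - 5 + w^2*8 - 5*w^3)
= w^3*(-2) - 9 - 3*w + 8*w^2
C) w^3*(-2) - 9 - 3*w + 8*w^2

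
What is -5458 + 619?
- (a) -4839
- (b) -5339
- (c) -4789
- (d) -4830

-5458 + 619 = -4839
a) -4839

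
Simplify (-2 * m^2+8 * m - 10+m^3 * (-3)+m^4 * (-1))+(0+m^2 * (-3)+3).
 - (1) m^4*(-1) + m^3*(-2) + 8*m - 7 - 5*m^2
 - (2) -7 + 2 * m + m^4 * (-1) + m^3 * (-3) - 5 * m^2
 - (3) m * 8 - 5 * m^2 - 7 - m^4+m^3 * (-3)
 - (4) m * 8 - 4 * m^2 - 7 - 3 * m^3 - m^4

Adding the polynomials and combining like terms:
(-2*m^2 + 8*m - 10 + m^3*(-3) + m^4*(-1)) + (0 + m^2*(-3) + 3)
= m * 8 - 5 * m^2 - 7 - m^4+m^3 * (-3)
3) m * 8 - 5 * m^2 - 7 - m^4+m^3 * (-3)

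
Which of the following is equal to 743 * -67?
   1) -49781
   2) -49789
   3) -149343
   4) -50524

743 * -67 = -49781
1) -49781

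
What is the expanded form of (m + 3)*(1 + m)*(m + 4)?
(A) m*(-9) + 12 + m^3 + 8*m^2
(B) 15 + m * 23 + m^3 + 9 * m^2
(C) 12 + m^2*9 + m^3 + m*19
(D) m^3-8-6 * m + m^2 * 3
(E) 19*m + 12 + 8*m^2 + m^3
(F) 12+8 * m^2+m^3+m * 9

Expanding (m + 3)*(1 + m)*(m + 4):
= 19*m + 12 + 8*m^2 + m^3
E) 19*m + 12 + 8*m^2 + m^3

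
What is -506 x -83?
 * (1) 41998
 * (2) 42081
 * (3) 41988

-506 * -83 = 41998
1) 41998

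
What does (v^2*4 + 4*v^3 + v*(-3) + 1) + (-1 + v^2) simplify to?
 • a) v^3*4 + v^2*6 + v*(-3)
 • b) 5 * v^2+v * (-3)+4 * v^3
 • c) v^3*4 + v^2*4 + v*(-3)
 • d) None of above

Adding the polynomials and combining like terms:
(v^2*4 + 4*v^3 + v*(-3) + 1) + (-1 + v^2)
= 5 * v^2+v * (-3)+4 * v^3
b) 5 * v^2+v * (-3)+4 * v^3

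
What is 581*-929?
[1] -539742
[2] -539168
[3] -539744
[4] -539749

581 * -929 = -539749
4) -539749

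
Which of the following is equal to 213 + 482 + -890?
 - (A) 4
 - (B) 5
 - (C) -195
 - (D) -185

First: 213 + 482 = 695
Then: 695 + -890 = -195
C) -195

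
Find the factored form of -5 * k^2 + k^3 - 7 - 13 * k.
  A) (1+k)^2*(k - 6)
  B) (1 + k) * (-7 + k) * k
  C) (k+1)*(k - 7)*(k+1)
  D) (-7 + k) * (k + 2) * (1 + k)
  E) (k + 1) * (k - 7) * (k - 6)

We need to factor -5 * k^2 + k^3 - 7 - 13 * k.
The factored form is (k+1)*(k - 7)*(k+1).
C) (k+1)*(k - 7)*(k+1)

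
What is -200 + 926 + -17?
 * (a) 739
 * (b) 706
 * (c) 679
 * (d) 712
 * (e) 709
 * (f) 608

First: -200 + 926 = 726
Then: 726 + -17 = 709
e) 709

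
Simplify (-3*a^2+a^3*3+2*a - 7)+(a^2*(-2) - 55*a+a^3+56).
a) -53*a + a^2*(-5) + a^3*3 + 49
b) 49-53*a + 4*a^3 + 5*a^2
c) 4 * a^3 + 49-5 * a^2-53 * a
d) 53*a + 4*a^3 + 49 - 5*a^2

Adding the polynomials and combining like terms:
(-3*a^2 + a^3*3 + 2*a - 7) + (a^2*(-2) - 55*a + a^3 + 56)
= 4 * a^3 + 49-5 * a^2-53 * a
c) 4 * a^3 + 49-5 * a^2-53 * a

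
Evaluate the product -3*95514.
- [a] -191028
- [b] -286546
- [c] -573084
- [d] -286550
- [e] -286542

-3 * 95514 = -286542
e) -286542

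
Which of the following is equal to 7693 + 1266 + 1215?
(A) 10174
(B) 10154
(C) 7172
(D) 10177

First: 7693 + 1266 = 8959
Then: 8959 + 1215 = 10174
A) 10174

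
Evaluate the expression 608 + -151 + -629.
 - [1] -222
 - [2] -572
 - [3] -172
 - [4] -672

First: 608 + -151 = 457
Then: 457 + -629 = -172
3) -172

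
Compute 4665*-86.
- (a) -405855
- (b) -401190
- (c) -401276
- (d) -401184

4665 * -86 = -401190
b) -401190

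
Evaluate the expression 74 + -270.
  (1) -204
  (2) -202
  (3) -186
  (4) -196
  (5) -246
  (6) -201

74 + -270 = -196
4) -196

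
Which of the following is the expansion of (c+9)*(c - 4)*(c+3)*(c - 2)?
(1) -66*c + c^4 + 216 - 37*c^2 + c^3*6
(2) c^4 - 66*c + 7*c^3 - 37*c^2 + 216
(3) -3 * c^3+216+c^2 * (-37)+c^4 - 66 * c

Expanding (c+9)*(c - 4)*(c+3)*(c - 2):
= -66*c + c^4 + 216 - 37*c^2 + c^3*6
1) -66*c + c^4 + 216 - 37*c^2 + c^3*6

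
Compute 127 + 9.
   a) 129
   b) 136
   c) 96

127 + 9 = 136
b) 136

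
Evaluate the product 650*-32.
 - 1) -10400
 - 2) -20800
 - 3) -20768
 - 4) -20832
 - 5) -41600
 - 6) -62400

650 * -32 = -20800
2) -20800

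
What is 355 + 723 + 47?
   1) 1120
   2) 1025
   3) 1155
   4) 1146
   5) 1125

First: 355 + 723 = 1078
Then: 1078 + 47 = 1125
5) 1125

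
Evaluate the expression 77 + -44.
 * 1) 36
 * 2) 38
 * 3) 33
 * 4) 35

77 + -44 = 33
3) 33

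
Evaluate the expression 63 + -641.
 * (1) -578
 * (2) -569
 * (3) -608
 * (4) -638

63 + -641 = -578
1) -578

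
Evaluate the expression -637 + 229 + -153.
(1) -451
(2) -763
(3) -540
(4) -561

First: -637 + 229 = -408
Then: -408 + -153 = -561
4) -561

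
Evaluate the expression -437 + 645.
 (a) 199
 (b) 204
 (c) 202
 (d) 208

-437 + 645 = 208
d) 208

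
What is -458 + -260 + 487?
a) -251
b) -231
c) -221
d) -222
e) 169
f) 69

First: -458 + -260 = -718
Then: -718 + 487 = -231
b) -231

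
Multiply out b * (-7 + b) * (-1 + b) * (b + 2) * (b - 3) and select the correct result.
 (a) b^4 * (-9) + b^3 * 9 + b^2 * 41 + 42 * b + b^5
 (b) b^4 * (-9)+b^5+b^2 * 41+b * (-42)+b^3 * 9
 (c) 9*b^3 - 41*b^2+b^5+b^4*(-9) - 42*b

Expanding b * (-7 + b) * (-1 + b) * (b + 2) * (b - 3):
= b^4 * (-9)+b^5+b^2 * 41+b * (-42)+b^3 * 9
b) b^4 * (-9)+b^5+b^2 * 41+b * (-42)+b^3 * 9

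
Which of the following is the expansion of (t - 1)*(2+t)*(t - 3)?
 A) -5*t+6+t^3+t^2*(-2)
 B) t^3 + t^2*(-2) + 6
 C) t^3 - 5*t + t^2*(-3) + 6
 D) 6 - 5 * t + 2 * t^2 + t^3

Expanding (t - 1)*(2+t)*(t - 3):
= -5*t+6+t^3+t^2*(-2)
A) -5*t+6+t^3+t^2*(-2)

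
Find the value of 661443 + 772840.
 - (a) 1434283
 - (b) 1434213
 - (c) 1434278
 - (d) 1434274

661443 + 772840 = 1434283
a) 1434283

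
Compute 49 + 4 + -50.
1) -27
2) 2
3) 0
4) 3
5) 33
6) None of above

First: 49 + 4 = 53
Then: 53 + -50 = 3
4) 3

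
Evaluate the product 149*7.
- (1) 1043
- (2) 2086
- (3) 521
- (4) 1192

149 * 7 = 1043
1) 1043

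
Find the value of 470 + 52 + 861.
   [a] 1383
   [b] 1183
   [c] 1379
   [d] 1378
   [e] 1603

First: 470 + 52 = 522
Then: 522 + 861 = 1383
a) 1383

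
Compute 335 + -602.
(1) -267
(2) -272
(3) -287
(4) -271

335 + -602 = -267
1) -267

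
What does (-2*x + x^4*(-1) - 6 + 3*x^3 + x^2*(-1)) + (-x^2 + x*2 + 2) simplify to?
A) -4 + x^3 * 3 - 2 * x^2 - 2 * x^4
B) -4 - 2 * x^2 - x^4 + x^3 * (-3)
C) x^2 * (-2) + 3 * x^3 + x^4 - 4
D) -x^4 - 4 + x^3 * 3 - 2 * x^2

Adding the polynomials and combining like terms:
(-2*x + x^4*(-1) - 6 + 3*x^3 + x^2*(-1)) + (-x^2 + x*2 + 2)
= -x^4 - 4 + x^3 * 3 - 2 * x^2
D) -x^4 - 4 + x^3 * 3 - 2 * x^2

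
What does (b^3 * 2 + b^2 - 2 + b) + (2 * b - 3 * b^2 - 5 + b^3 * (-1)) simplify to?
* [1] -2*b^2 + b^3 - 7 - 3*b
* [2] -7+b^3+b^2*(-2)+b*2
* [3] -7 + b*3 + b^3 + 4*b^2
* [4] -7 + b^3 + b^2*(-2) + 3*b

Adding the polynomials and combining like terms:
(b^3*2 + b^2 - 2 + b) + (2*b - 3*b^2 - 5 + b^3*(-1))
= -7 + b^3 + b^2*(-2) + 3*b
4) -7 + b^3 + b^2*(-2) + 3*b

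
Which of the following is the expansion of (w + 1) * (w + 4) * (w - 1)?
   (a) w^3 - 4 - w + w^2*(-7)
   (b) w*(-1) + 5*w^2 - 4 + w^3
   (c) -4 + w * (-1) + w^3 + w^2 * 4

Expanding (w + 1) * (w + 4) * (w - 1):
= -4 + w * (-1) + w^3 + w^2 * 4
c) -4 + w * (-1) + w^3 + w^2 * 4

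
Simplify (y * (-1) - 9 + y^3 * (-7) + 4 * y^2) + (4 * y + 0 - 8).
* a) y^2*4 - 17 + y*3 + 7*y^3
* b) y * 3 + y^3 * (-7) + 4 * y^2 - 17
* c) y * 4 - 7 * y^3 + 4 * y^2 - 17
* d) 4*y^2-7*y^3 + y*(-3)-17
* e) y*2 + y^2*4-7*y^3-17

Adding the polynomials and combining like terms:
(y*(-1) - 9 + y^3*(-7) + 4*y^2) + (4*y + 0 - 8)
= y * 3 + y^3 * (-7) + 4 * y^2 - 17
b) y * 3 + y^3 * (-7) + 4 * y^2 - 17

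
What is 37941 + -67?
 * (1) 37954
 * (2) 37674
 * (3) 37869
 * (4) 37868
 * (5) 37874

37941 + -67 = 37874
5) 37874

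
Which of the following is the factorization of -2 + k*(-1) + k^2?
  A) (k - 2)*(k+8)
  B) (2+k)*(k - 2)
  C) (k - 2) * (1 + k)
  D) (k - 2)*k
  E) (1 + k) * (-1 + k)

We need to factor -2 + k*(-1) + k^2.
The factored form is (k - 2) * (1 + k).
C) (k - 2) * (1 + k)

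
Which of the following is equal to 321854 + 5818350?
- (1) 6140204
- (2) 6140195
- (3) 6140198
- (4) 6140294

321854 + 5818350 = 6140204
1) 6140204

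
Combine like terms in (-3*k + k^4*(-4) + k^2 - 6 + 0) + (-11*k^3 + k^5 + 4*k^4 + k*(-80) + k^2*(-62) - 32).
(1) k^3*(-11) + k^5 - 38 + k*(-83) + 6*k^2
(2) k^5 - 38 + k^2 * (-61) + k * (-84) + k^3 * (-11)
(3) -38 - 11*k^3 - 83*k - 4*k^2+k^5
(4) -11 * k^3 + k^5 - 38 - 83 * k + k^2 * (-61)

Adding the polynomials and combining like terms:
(-3*k + k^4*(-4) + k^2 - 6 + 0) + (-11*k^3 + k^5 + 4*k^4 + k*(-80) + k^2*(-62) - 32)
= -11 * k^3 + k^5 - 38 - 83 * k + k^2 * (-61)
4) -11 * k^3 + k^5 - 38 - 83 * k + k^2 * (-61)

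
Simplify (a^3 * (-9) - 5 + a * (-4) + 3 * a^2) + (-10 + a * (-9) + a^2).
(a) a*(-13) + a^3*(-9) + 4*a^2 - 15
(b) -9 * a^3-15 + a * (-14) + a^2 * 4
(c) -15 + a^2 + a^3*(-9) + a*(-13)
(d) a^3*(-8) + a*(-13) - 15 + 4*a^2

Adding the polynomials and combining like terms:
(a^3*(-9) - 5 + a*(-4) + 3*a^2) + (-10 + a*(-9) + a^2)
= a*(-13) + a^3*(-9) + 4*a^2 - 15
a) a*(-13) + a^3*(-9) + 4*a^2 - 15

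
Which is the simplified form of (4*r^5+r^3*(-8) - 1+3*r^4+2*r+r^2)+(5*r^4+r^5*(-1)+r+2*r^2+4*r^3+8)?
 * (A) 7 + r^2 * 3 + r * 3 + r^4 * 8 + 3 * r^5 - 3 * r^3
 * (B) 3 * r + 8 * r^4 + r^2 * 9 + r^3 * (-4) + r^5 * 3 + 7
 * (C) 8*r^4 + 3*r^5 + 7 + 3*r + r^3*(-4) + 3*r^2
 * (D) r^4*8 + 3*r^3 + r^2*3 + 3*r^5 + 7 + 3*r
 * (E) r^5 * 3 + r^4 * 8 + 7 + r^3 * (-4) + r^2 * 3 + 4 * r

Adding the polynomials and combining like terms:
(4*r^5 + r^3*(-8) - 1 + 3*r^4 + 2*r + r^2) + (5*r^4 + r^5*(-1) + r + 2*r^2 + 4*r^3 + 8)
= 8*r^4 + 3*r^5 + 7 + 3*r + r^3*(-4) + 3*r^2
C) 8*r^4 + 3*r^5 + 7 + 3*r + r^3*(-4) + 3*r^2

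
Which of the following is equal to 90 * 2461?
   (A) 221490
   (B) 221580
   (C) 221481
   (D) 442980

90 * 2461 = 221490
A) 221490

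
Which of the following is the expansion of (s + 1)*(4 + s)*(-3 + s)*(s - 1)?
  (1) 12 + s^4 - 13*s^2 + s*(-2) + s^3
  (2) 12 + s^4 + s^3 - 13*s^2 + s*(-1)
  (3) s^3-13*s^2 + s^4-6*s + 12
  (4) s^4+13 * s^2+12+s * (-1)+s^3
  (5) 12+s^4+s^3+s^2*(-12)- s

Expanding (s + 1)*(4 + s)*(-3 + s)*(s - 1):
= 12 + s^4 + s^3 - 13*s^2 + s*(-1)
2) 12 + s^4 + s^3 - 13*s^2 + s*(-1)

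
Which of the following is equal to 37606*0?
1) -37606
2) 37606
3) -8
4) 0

37606 * 0 = 0
4) 0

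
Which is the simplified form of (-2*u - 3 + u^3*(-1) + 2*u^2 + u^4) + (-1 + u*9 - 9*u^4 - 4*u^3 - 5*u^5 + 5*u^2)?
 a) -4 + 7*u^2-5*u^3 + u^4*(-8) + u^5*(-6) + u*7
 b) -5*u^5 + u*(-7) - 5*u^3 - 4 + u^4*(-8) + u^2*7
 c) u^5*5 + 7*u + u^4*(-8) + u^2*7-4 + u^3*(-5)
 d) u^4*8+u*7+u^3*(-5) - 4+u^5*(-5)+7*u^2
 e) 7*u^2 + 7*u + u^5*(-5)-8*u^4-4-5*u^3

Adding the polynomials and combining like terms:
(-2*u - 3 + u^3*(-1) + 2*u^2 + u^4) + (-1 + u*9 - 9*u^4 - 4*u^3 - 5*u^5 + 5*u^2)
= 7*u^2 + 7*u + u^5*(-5)-8*u^4-4-5*u^3
e) 7*u^2 + 7*u + u^5*(-5)-8*u^4-4-5*u^3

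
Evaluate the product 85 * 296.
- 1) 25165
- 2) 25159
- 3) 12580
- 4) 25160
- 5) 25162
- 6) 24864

85 * 296 = 25160
4) 25160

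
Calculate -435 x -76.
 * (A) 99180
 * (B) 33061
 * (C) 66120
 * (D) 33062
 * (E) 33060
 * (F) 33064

-435 * -76 = 33060
E) 33060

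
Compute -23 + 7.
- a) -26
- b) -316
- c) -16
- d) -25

-23 + 7 = -16
c) -16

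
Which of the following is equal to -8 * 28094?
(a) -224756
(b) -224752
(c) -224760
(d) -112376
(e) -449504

-8 * 28094 = -224752
b) -224752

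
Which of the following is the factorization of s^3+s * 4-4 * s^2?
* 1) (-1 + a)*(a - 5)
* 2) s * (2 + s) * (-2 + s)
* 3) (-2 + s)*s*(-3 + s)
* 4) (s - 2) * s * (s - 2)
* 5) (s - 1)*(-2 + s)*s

We need to factor s^3+s * 4-4 * s^2.
The factored form is (s - 2) * s * (s - 2).
4) (s - 2) * s * (s - 2)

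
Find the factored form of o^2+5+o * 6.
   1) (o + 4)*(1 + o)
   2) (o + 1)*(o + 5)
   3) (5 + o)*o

We need to factor o^2+5+o * 6.
The factored form is (o + 1)*(o + 5).
2) (o + 1)*(o + 5)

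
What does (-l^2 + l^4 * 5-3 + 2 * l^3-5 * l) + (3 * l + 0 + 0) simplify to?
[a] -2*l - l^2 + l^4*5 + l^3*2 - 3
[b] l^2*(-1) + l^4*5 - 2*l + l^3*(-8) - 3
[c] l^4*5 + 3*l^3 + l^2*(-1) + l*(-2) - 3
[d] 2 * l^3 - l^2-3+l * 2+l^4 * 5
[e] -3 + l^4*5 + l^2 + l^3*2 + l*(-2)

Adding the polynomials and combining like terms:
(-l^2 + l^4*5 - 3 + 2*l^3 - 5*l) + (3*l + 0 + 0)
= -2*l - l^2 + l^4*5 + l^3*2 - 3
a) -2*l - l^2 + l^4*5 + l^3*2 - 3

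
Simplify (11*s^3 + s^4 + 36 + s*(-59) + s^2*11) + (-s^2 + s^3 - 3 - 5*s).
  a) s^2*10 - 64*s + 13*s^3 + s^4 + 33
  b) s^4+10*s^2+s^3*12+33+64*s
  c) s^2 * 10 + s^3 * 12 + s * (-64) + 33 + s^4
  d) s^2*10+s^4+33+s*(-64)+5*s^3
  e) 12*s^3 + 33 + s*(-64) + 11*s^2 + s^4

Adding the polynomials and combining like terms:
(11*s^3 + s^4 + 36 + s*(-59) + s^2*11) + (-s^2 + s^3 - 3 - 5*s)
= s^2 * 10 + s^3 * 12 + s * (-64) + 33 + s^4
c) s^2 * 10 + s^3 * 12 + s * (-64) + 33 + s^4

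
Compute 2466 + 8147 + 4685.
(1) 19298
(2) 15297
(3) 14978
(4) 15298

First: 2466 + 8147 = 10613
Then: 10613 + 4685 = 15298
4) 15298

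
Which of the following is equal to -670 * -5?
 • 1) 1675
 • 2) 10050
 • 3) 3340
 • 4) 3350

-670 * -5 = 3350
4) 3350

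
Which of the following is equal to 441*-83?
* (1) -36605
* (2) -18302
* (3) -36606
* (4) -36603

441 * -83 = -36603
4) -36603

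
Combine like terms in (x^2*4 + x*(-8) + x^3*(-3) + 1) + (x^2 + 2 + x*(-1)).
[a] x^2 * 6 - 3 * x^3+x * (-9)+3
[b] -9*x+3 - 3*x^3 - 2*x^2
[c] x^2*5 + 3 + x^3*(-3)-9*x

Adding the polynomials and combining like terms:
(x^2*4 + x*(-8) + x^3*(-3) + 1) + (x^2 + 2 + x*(-1))
= x^2*5 + 3 + x^3*(-3)-9*x
c) x^2*5 + 3 + x^3*(-3)-9*x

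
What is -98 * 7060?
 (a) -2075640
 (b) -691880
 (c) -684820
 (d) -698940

-98 * 7060 = -691880
b) -691880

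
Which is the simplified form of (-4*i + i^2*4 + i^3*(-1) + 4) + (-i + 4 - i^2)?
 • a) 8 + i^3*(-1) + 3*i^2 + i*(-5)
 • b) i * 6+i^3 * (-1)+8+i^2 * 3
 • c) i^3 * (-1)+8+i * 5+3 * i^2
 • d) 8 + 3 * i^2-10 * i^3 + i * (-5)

Adding the polynomials and combining like terms:
(-4*i + i^2*4 + i^3*(-1) + 4) + (-i + 4 - i^2)
= 8 + i^3*(-1) + 3*i^2 + i*(-5)
a) 8 + i^3*(-1) + 3*i^2 + i*(-5)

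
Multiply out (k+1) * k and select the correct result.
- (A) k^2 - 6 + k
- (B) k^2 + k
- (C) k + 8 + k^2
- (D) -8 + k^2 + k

Expanding (k+1) * k:
= k^2 + k
B) k^2 + k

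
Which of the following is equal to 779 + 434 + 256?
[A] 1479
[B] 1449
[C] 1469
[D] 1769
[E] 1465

First: 779 + 434 = 1213
Then: 1213 + 256 = 1469
C) 1469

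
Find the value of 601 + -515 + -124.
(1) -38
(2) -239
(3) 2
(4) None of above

First: 601 + -515 = 86
Then: 86 + -124 = -38
1) -38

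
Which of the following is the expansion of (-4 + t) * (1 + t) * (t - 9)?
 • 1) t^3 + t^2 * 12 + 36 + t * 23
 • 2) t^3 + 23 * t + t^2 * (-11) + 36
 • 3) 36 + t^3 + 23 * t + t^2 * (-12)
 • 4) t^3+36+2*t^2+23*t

Expanding (-4 + t) * (1 + t) * (t - 9):
= 36 + t^3 + 23 * t + t^2 * (-12)
3) 36 + t^3 + 23 * t + t^2 * (-12)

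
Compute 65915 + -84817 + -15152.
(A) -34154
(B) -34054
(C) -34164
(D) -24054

First: 65915 + -84817 = -18902
Then: -18902 + -15152 = -34054
B) -34054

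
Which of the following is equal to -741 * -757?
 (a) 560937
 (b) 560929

-741 * -757 = 560937
a) 560937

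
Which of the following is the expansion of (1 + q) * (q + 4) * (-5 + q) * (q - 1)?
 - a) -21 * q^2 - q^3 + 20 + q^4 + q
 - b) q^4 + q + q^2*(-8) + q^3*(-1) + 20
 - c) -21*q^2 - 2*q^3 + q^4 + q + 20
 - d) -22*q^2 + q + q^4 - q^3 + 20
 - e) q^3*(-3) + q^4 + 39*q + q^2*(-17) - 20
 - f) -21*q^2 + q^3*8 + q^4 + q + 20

Expanding (1 + q) * (q + 4) * (-5 + q) * (q - 1):
= -21 * q^2 - q^3 + 20 + q^4 + q
a) -21 * q^2 - q^3 + 20 + q^4 + q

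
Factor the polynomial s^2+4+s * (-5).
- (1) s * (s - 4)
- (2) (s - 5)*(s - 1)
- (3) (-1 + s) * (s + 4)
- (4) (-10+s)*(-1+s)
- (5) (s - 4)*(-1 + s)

We need to factor s^2+4+s * (-5).
The factored form is (s - 4)*(-1 + s).
5) (s - 4)*(-1 + s)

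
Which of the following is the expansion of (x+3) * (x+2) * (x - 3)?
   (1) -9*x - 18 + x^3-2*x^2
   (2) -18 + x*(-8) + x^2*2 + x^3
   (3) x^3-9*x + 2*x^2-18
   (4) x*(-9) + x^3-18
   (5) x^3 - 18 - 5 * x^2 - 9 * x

Expanding (x+3) * (x+2) * (x - 3):
= x^3-9*x + 2*x^2-18
3) x^3-9*x + 2*x^2-18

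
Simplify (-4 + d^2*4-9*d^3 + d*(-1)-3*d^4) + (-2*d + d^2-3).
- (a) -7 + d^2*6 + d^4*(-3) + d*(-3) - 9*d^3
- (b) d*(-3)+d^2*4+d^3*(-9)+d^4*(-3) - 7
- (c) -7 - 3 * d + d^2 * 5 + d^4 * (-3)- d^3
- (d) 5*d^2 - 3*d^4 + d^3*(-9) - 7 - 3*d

Adding the polynomials and combining like terms:
(-4 + d^2*4 - 9*d^3 + d*(-1) - 3*d^4) + (-2*d + d^2 - 3)
= 5*d^2 - 3*d^4 + d^3*(-9) - 7 - 3*d
d) 5*d^2 - 3*d^4 + d^3*(-9) - 7 - 3*d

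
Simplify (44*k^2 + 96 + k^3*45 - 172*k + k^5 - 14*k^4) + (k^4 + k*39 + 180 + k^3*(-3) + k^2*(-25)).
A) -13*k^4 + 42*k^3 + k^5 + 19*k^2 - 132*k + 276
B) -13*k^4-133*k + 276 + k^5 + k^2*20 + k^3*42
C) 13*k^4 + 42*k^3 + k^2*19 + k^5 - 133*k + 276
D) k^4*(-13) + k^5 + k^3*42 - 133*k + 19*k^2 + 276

Adding the polynomials and combining like terms:
(44*k^2 + 96 + k^3*45 - 172*k + k^5 - 14*k^4) + (k^4 + k*39 + 180 + k^3*(-3) + k^2*(-25))
= k^4*(-13) + k^5 + k^3*42 - 133*k + 19*k^2 + 276
D) k^4*(-13) + k^5 + k^3*42 - 133*k + 19*k^2 + 276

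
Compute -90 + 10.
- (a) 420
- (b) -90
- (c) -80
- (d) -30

-90 + 10 = -80
c) -80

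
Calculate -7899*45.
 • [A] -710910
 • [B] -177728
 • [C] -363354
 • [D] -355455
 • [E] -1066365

-7899 * 45 = -355455
D) -355455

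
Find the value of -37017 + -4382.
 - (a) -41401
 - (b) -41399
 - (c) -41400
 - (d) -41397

-37017 + -4382 = -41399
b) -41399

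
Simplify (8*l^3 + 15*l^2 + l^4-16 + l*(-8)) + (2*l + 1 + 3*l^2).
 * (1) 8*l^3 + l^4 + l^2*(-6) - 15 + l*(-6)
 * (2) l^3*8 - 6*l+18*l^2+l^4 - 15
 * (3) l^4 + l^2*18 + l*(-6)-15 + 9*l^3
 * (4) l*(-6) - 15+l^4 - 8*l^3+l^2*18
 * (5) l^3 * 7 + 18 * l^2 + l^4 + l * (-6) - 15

Adding the polynomials and combining like terms:
(8*l^3 + 15*l^2 + l^4 - 16 + l*(-8)) + (2*l + 1 + 3*l^2)
= l^3*8 - 6*l+18*l^2+l^4 - 15
2) l^3*8 - 6*l+18*l^2+l^4 - 15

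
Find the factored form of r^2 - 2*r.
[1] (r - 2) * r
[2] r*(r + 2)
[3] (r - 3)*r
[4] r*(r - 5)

We need to factor r^2 - 2*r.
The factored form is (r - 2) * r.
1) (r - 2) * r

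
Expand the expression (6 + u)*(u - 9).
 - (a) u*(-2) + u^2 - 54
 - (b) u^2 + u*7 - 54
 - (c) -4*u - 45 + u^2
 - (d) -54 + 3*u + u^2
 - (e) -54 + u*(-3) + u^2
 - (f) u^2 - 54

Expanding (6 + u)*(u - 9):
= -54 + u*(-3) + u^2
e) -54 + u*(-3) + u^2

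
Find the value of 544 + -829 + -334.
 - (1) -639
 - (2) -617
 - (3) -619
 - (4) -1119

First: 544 + -829 = -285
Then: -285 + -334 = -619
3) -619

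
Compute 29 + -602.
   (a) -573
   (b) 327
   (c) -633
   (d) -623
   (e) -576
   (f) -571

29 + -602 = -573
a) -573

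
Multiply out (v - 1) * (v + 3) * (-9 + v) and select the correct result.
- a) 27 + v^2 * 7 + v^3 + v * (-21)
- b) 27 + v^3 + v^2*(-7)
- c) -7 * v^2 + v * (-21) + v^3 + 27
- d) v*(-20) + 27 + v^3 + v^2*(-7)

Expanding (v - 1) * (v + 3) * (-9 + v):
= -7 * v^2 + v * (-21) + v^3 + 27
c) -7 * v^2 + v * (-21) + v^3 + 27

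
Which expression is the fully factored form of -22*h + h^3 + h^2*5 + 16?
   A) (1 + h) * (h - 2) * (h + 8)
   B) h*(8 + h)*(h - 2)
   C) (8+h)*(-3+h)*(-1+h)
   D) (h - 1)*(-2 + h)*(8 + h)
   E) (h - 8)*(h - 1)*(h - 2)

We need to factor -22*h + h^3 + h^2*5 + 16.
The factored form is (h - 1)*(-2 + h)*(8 + h).
D) (h - 1)*(-2 + h)*(8 + h)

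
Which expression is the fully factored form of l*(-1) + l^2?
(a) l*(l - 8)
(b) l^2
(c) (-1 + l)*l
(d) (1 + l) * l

We need to factor l*(-1) + l^2.
The factored form is (-1 + l)*l.
c) (-1 + l)*l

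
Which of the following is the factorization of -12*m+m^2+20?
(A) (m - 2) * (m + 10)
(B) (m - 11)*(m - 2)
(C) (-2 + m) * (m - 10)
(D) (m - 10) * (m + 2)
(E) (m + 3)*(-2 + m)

We need to factor -12*m+m^2+20.
The factored form is (-2 + m) * (m - 10).
C) (-2 + m) * (m - 10)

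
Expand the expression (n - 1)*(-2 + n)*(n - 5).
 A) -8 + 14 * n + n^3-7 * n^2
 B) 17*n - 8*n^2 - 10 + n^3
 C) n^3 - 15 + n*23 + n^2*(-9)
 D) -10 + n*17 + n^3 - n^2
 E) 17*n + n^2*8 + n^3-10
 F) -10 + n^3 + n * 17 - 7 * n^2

Expanding (n - 1)*(-2 + n)*(n - 5):
= 17*n - 8*n^2 - 10 + n^3
B) 17*n - 8*n^2 - 10 + n^3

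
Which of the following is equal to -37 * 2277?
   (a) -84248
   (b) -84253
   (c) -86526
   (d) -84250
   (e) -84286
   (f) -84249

-37 * 2277 = -84249
f) -84249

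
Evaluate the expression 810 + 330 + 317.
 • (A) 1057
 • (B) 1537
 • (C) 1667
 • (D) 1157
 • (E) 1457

First: 810 + 330 = 1140
Then: 1140 + 317 = 1457
E) 1457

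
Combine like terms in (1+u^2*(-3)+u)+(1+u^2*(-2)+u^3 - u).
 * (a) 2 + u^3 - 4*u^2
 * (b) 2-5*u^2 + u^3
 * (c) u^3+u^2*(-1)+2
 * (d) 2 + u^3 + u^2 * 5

Adding the polynomials and combining like terms:
(1 + u^2*(-3) + u) + (1 + u^2*(-2) + u^3 - u)
= 2-5*u^2 + u^3
b) 2-5*u^2 + u^3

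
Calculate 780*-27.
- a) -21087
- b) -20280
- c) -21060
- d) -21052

780 * -27 = -21060
c) -21060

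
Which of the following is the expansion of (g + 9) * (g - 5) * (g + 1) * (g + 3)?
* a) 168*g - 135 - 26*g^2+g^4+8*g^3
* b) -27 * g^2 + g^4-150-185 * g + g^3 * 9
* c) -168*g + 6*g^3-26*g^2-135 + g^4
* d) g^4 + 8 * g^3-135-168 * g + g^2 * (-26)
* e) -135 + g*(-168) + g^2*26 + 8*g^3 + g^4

Expanding (g + 9) * (g - 5) * (g + 1) * (g + 3):
= g^4 + 8 * g^3-135-168 * g + g^2 * (-26)
d) g^4 + 8 * g^3-135-168 * g + g^2 * (-26)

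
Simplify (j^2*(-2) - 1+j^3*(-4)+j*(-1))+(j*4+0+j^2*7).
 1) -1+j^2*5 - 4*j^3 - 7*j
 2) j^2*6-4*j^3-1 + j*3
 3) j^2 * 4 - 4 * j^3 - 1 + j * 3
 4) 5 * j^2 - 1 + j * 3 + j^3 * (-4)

Adding the polynomials and combining like terms:
(j^2*(-2) - 1 + j^3*(-4) + j*(-1)) + (j*4 + 0 + j^2*7)
= 5 * j^2 - 1 + j * 3 + j^3 * (-4)
4) 5 * j^2 - 1 + j * 3 + j^3 * (-4)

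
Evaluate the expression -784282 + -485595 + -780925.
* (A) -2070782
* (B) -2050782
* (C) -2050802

First: -784282 + -485595 = -1269877
Then: -1269877 + -780925 = -2050802
C) -2050802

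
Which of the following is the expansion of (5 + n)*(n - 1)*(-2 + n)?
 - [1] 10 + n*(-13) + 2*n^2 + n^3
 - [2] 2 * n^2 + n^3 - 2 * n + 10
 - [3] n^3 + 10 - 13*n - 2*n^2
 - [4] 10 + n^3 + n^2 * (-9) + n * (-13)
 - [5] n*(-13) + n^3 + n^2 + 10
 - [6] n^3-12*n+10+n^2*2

Expanding (5 + n)*(n - 1)*(-2 + n):
= 10 + n*(-13) + 2*n^2 + n^3
1) 10 + n*(-13) + 2*n^2 + n^3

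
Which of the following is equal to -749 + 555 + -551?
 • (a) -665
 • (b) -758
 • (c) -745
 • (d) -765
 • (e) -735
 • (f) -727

First: -749 + 555 = -194
Then: -194 + -551 = -745
c) -745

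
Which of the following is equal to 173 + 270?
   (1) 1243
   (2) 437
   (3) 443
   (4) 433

173 + 270 = 443
3) 443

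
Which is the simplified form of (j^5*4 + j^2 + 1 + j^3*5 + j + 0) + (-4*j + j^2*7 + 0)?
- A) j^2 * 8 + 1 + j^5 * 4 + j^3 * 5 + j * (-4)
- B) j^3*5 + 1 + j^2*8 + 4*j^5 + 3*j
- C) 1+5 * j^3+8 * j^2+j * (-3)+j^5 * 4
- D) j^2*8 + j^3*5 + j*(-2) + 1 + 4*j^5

Adding the polynomials and combining like terms:
(j^5*4 + j^2 + 1 + j^3*5 + j + 0) + (-4*j + j^2*7 + 0)
= 1+5 * j^3+8 * j^2+j * (-3)+j^5 * 4
C) 1+5 * j^3+8 * j^2+j * (-3)+j^5 * 4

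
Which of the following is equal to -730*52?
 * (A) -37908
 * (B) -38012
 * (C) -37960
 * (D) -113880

-730 * 52 = -37960
C) -37960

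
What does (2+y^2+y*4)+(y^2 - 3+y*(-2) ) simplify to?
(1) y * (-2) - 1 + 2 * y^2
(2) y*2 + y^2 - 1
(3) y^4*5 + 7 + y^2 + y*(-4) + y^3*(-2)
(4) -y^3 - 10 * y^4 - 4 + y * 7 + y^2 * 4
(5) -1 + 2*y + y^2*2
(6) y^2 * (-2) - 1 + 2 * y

Adding the polynomials and combining like terms:
(2 + y^2 + y*4) + (y^2 - 3 + y*(-2))
= -1 + 2*y + y^2*2
5) -1 + 2*y + y^2*2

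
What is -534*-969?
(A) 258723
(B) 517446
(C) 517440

-534 * -969 = 517446
B) 517446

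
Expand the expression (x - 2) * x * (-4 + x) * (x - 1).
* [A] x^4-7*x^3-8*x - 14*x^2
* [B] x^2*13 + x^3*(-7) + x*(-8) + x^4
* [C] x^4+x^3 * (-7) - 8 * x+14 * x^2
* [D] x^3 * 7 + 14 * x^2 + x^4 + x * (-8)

Expanding (x - 2) * x * (-4 + x) * (x - 1):
= x^4+x^3 * (-7) - 8 * x+14 * x^2
C) x^4+x^3 * (-7) - 8 * x+14 * x^2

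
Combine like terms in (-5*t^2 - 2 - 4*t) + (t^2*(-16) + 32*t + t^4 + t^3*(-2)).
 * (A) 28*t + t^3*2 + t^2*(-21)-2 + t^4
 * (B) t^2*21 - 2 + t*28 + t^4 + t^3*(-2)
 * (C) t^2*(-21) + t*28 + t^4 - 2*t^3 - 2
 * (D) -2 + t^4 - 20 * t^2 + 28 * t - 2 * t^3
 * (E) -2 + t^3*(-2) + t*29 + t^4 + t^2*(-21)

Adding the polynomials and combining like terms:
(-5*t^2 - 2 - 4*t) + (t^2*(-16) + 32*t + t^4 + t^3*(-2))
= t^2*(-21) + t*28 + t^4 - 2*t^3 - 2
C) t^2*(-21) + t*28 + t^4 - 2*t^3 - 2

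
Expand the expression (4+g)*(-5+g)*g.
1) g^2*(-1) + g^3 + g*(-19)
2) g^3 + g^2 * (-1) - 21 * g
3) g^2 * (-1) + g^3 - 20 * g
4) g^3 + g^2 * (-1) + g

Expanding (4+g)*(-5+g)*g:
= g^2 * (-1) + g^3 - 20 * g
3) g^2 * (-1) + g^3 - 20 * g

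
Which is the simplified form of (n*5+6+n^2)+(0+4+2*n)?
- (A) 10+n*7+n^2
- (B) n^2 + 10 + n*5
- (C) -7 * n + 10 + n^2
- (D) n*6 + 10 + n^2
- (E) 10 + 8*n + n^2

Adding the polynomials and combining like terms:
(n*5 + 6 + n^2) + (0 + 4 + 2*n)
= 10+n*7+n^2
A) 10+n*7+n^2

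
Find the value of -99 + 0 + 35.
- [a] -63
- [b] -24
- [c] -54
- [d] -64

First: -99 + 0 = -99
Then: -99 + 35 = -64
d) -64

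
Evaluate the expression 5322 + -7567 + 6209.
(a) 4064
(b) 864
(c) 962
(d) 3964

First: 5322 + -7567 = -2245
Then: -2245 + 6209 = 3964
d) 3964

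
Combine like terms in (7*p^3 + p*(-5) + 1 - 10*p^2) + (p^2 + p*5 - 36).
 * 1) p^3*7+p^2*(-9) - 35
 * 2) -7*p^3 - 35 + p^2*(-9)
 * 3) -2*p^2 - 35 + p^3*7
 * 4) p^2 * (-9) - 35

Adding the polynomials and combining like terms:
(7*p^3 + p*(-5) + 1 - 10*p^2) + (p^2 + p*5 - 36)
= p^3*7+p^2*(-9) - 35
1) p^3*7+p^2*(-9) - 35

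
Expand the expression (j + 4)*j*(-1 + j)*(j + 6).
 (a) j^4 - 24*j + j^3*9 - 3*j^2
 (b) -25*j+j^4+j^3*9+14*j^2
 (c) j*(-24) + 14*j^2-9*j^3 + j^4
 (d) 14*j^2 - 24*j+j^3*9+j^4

Expanding (j + 4)*j*(-1 + j)*(j + 6):
= 14*j^2 - 24*j+j^3*9+j^4
d) 14*j^2 - 24*j+j^3*9+j^4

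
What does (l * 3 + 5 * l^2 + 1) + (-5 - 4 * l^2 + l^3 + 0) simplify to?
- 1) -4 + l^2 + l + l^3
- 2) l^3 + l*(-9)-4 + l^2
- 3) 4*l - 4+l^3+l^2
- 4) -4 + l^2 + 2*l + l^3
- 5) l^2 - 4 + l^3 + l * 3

Adding the polynomials and combining like terms:
(l*3 + 5*l^2 + 1) + (-5 - 4*l^2 + l^3 + 0)
= l^2 - 4 + l^3 + l * 3
5) l^2 - 4 + l^3 + l * 3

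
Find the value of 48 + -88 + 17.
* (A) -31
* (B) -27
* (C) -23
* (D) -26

First: 48 + -88 = -40
Then: -40 + 17 = -23
C) -23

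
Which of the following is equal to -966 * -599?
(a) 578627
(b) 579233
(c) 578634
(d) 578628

-966 * -599 = 578634
c) 578634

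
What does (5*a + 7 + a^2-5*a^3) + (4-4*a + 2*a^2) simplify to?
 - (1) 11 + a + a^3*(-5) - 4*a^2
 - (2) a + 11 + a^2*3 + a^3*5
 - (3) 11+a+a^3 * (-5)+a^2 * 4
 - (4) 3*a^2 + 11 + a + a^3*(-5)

Adding the polynomials and combining like terms:
(5*a + 7 + a^2 - 5*a^3) + (4 - 4*a + 2*a^2)
= 3*a^2 + 11 + a + a^3*(-5)
4) 3*a^2 + 11 + a + a^3*(-5)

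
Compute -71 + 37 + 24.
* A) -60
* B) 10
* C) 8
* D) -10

First: -71 + 37 = -34
Then: -34 + 24 = -10
D) -10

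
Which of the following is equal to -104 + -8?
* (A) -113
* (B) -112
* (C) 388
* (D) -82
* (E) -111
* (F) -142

-104 + -8 = -112
B) -112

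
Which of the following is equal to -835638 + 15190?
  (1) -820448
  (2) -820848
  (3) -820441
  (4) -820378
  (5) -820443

-835638 + 15190 = -820448
1) -820448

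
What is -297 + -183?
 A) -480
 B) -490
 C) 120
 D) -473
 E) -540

-297 + -183 = -480
A) -480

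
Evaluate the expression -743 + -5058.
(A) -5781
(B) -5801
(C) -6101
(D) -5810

-743 + -5058 = -5801
B) -5801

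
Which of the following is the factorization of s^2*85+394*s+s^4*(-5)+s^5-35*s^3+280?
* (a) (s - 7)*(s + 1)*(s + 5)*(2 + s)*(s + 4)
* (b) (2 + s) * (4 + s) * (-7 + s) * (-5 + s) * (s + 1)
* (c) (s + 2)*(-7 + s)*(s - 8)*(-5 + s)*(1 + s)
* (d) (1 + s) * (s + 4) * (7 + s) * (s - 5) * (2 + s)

We need to factor s^2*85+394*s+s^4*(-5)+s^5-35*s^3+280.
The factored form is (2 + s) * (4 + s) * (-7 + s) * (-5 + s) * (s + 1).
b) (2 + s) * (4 + s) * (-7 + s) * (-5 + s) * (s + 1)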